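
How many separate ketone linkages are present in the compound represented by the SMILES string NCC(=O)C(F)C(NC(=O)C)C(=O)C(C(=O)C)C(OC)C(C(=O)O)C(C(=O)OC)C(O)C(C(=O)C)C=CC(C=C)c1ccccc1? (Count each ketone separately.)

4

Reading the structure from left to right:
  H2NCH2: –NH2 on an sp³ carbon with no adjacent C=O → amine.
  CO: –C(=O)– with carbon on both sides → ketone.
  CH(F): halogen on an sp³ carbon → alkyl halide.
  CH(NHCOCH3): pendant –NHC(=O)CH3: N bonded to a carbonyl → amide (not amine).
  CO: –C(=O)– with carbon on both sides → ketone.
  CH(COCH3): pendant –COCH3: carbonyl C bonded to two carbons → ketone.
  CH(OCH3): pendant –OCH3: C–O–C with sp³ C, no adjacent C=O → ether.
  CH(COOH): pendant –COOH: carbonyl C bonded to C and –OH → carboxylic acid.
  CH(COOCH3): pendant –COOCH3: carbonyl C bonded to C and –OCH3 → ester.
  CH(OH): –OH on an sp³ carbon → alcohol (secondary).
  CH(COCH3): pendant –COCH3: carbonyl C bonded to two carbons → ketone.
  CH=CH: C=C double bond → alkene.
  CH(CH=CH2): pendant –CH=CH2: C=C double bond → alkene.
  C6H5: –C6H5 phenyl ring → arene.
Ketone appears at: CO, CO, CH(COCH3), CH(COCH3) → 4.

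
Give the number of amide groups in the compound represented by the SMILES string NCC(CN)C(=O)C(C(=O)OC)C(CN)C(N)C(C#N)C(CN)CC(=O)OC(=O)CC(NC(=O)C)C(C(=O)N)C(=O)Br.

–NH2 on an sp³ carbon with no adjacent C=O → amine.
pendant –CH2NH2: N on sp³ C, no adjacent C=O → amine.
–C(=O)– with carbon on both sides → ketone.
pendant –COOCH3: carbonyl C bonded to C and –OCH3 → ester.
pendant –CH2NH2: N on sp³ C, no adjacent C=O → amine.
–NH2 on an sp³ carbon with no adjacent C=O → amine.
pendant –C≡N: nitrile.
pendant –CH2NH2: N on sp³ C, no adjacent C=O → amine.
two acyl groups sharing one oxygen, –C(=O)–O–C(=O)– → anhydride.
pendant –NHC(=O)CH3: N bonded to a carbonyl → amide (not amine).
pendant –CONH2: carbonyl C bonded to C and N → amide.
–C(=O)Br: carbonyl C bonded to C and to a halogen → acyl halide (not alkyl halide).
Amide appears at: CH(NHCOCH3), CH(CONH2) → 2.

2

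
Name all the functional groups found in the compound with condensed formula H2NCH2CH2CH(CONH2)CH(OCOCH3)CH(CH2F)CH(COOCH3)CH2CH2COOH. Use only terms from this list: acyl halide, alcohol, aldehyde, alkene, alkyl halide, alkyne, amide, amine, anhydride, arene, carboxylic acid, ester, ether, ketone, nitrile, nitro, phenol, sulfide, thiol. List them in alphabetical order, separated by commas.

alkyl halide, amide, amine, carboxylic acid, ester

Working along the chain:
  H2NCH2: –NH2 on an sp³ carbon with no adjacent C=O → amine.
  CH(CONH2): pendant –CONH2: carbonyl C bonded to C and N → amide.
  CH(OCOCH3): pendant –OC(=O)CH3: an acyloxy group → ester.
  CH(CH2F): pendant –CH2X: halogen on sp³ carbon → alkyl halide.
  CH(COOCH3): pendant –COOCH3: carbonyl C bonded to C and –OCH3 → ester.
  COOH: –COOH: carbonyl C bonded to –OH and C → carboxylic acid (the –OH is not a separate alcohol).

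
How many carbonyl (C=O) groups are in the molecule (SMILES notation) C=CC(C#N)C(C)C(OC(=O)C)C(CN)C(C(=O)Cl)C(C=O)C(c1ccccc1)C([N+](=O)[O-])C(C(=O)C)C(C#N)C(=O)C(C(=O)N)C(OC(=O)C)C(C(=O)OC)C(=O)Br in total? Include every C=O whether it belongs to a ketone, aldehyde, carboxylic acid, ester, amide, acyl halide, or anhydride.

CH(OCOCH3): ester, 1 C=O (running total 1).
CH(COCl): acyl halide, 1 C=O (running total 2).
CH(CHO): aldehyde, 1 C=O (running total 3).
CH(COCH3): ketone, 1 C=O (running total 4).
CO: ketone, 1 C=O (running total 5).
CH(CONH2): amide, 1 C=O (running total 6).
CH(OCOCH3): ester, 1 C=O (running total 7).
CH(COOCH3): ester, 1 C=O (running total 8).
COBr: acyl halide, 1 C=O (running total 9).

9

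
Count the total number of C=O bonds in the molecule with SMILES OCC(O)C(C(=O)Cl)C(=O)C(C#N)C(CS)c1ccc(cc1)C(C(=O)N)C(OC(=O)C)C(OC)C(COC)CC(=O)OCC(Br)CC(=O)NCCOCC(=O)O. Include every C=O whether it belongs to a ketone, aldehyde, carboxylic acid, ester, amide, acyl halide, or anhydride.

CH(COCl): acyl halide, 1 C=O (running total 1).
CO: ketone, 1 C=O (running total 2).
CH(CONH2): amide, 1 C=O (running total 3).
CH(OCOCH3): ester, 1 C=O (running total 4).
CH2COOCH2: ester, 1 C=O (running total 5).
CH2CONHCH2: amide, 1 C=O (running total 6).
COOH: carboxylic acid, 1 C=O (running total 7).

7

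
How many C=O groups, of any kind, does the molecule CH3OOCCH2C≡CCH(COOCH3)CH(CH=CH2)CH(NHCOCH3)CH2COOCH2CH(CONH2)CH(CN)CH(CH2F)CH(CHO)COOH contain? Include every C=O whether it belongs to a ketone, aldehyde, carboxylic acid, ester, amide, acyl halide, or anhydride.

7

CH3OOC: ester, 1 C=O (running total 1).
CH(COOCH3): ester, 1 C=O (running total 2).
CH(NHCOCH3): amide, 1 C=O (running total 3).
CH2COOCH2: ester, 1 C=O (running total 4).
CH(CONH2): amide, 1 C=O (running total 5).
CH(CHO): aldehyde, 1 C=O (running total 6).
COOH: carboxylic acid, 1 C=O (running total 7).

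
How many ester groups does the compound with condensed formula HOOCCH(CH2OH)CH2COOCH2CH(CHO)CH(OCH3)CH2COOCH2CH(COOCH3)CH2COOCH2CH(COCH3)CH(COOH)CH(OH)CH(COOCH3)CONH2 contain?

5

–COOH: carbonyl C bonded to –OH and C → carboxylic acid (the –OH is not a separate alcohol).
pendant –CH2OH on an sp³ backbone C → alcohol.
–C(=O)–O–C with C on the carbonyl side → ester.
pendant –CHO: carbonyl C bonded to C and H → aldehyde.
pendant –OCH3: C–O–C with sp³ C, no adjacent C=O → ether.
–C(=O)–O–C with C on the carbonyl side → ester.
pendant –COOCH3: carbonyl C bonded to C and –OCH3 → ester.
–C(=O)–O–C with C on the carbonyl side → ester.
pendant –COCH3: carbonyl C bonded to two carbons → ketone.
pendant –COOH: carbonyl C bonded to C and –OH → carboxylic acid.
–OH on an sp³ carbon → alcohol (secondary).
pendant –COOCH3: carbonyl C bonded to C and –OCH3 → ester.
–C(=O)NH2: carbonyl C bonded to C and to N → amide (the N is not a separate amine).
Ester appears at: CH2COOCH2, CH2COOCH2, CH(COOCH3), CH2COOCH2, CH(COOCH3) → 5.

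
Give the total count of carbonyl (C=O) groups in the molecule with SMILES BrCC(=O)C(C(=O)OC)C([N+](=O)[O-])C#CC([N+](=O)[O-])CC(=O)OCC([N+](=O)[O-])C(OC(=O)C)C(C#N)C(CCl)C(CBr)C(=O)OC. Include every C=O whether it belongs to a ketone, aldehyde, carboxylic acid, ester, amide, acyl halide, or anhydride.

CO: ketone, 1 C=O (running total 1).
CH(COOCH3): ester, 1 C=O (running total 2).
CH2COOCH2: ester, 1 C=O (running total 3).
CH(OCOCH3): ester, 1 C=O (running total 4).
COOCH3: ester, 1 C=O (running total 5).

5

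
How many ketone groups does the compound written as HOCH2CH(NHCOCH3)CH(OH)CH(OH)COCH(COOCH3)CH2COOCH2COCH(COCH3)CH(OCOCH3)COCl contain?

3

Taking each segment in turn:
  HOCH2: HO– on an sp³ carbon → alcohol.
  CH(NHCOCH3): pendant –NHC(=O)CH3: N bonded to a carbonyl → amide (not amine).
  CH(OH): –OH on an sp³ carbon → alcohol (secondary).
  CH(OH): –OH on an sp³ carbon → alcohol (secondary).
  CO: –C(=O)– with carbon on both sides → ketone.
  CH(COOCH3): pendant –COOCH3: carbonyl C bonded to C and –OCH3 → ester.
  CH2COOCH2: –C(=O)–O–C with C on the carbonyl side → ester.
  CO: –C(=O)– with carbon on both sides → ketone.
  CH(COCH3): pendant –COCH3: carbonyl C bonded to two carbons → ketone.
  CH(OCOCH3): pendant –OC(=O)CH3: an acyloxy group → ester.
  COCl: –C(=O)Cl: carbonyl C bonded to C and to a halogen → acyl halide (not alkyl halide).
Ketone appears at: CO, CO, CH(COCH3) → 3.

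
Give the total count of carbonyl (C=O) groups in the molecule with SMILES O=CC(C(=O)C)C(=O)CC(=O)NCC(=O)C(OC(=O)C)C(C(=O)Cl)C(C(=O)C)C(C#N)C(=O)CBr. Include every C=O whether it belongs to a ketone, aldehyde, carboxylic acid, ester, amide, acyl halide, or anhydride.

9

OHC: aldehyde, 1 C=O (running total 1).
CH(COCH3): ketone, 1 C=O (running total 2).
CO: ketone, 1 C=O (running total 3).
CH2CONHCH2: amide, 1 C=O (running total 4).
CO: ketone, 1 C=O (running total 5).
CH(OCOCH3): ester, 1 C=O (running total 6).
CH(COCl): acyl halide, 1 C=O (running total 7).
CH(COCH3): ketone, 1 C=O (running total 8).
CO: ketone, 1 C=O (running total 9).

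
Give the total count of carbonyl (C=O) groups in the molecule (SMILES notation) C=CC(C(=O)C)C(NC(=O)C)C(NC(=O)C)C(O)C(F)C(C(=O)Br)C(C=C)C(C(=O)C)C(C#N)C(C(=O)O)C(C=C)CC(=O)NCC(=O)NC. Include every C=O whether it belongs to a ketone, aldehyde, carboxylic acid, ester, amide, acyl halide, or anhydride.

8

CH(COCH3): ketone, 1 C=O (running total 1).
CH(NHCOCH3): amide, 1 C=O (running total 2).
CH(NHCOCH3): amide, 1 C=O (running total 3).
CH(COBr): acyl halide, 1 C=O (running total 4).
CH(COCH3): ketone, 1 C=O (running total 5).
CH(COOH): carboxylic acid, 1 C=O (running total 6).
CH2CONHCH2: amide, 1 C=O (running total 7).
CONHCH3: amide, 1 C=O (running total 8).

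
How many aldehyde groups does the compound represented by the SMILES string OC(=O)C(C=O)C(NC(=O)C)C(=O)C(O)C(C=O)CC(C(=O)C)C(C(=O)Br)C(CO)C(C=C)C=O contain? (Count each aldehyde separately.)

Taking each segment in turn:
  HOOC: –COOH: carbonyl C bonded to –OH and C → carboxylic acid (the –OH is not a separate alcohol).
  CH(CHO): pendant –CHO: carbonyl C bonded to C and H → aldehyde.
  CH(NHCOCH3): pendant –NHC(=O)CH3: N bonded to a carbonyl → amide (not amine).
  CO: –C(=O)– with carbon on both sides → ketone.
  CH(OH): –OH on an sp³ carbon → alcohol (secondary).
  CH(CHO): pendant –CHO: carbonyl C bonded to C and H → aldehyde.
  CH(COCH3): pendant –COCH3: carbonyl C bonded to two carbons → ketone.
  CH(COBr): pendant –C(=O)X: carbonyl C bonded to C and halogen → acyl halide.
  CH(CH2OH): pendant –CH2OH on an sp³ backbone C → alcohol.
  CH(CH=CH2): pendant –CH=CH2: C=C double bond → alkene.
  CHO: terminal –CHO: carbonyl C bonded to H and C → aldehyde.
Aldehyde appears at: CH(CHO), CH(CHO), CHO → 3.

3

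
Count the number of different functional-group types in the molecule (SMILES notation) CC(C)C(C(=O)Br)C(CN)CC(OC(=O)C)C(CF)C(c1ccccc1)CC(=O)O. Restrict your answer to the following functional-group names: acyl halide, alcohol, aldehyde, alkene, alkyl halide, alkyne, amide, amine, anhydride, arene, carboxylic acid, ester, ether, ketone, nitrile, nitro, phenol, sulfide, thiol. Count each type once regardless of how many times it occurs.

6

pendant –C(=O)X: carbonyl C bonded to C and halogen → acyl halide.
pendant –CH2NH2: N on sp³ C, no adjacent C=O → amine.
pendant –OC(=O)CH3: an acyloxy group → ester.
pendant –CH2X: halogen on sp³ carbon → alkyl halide.
pendant –C6H5: benzene ring → arene.
–COOH: carbonyl C bonded to –OH and C → carboxylic acid (the –OH is not a separate alcohol).
Distinct types present: acyl halide, alkyl halide, amine, arene, carboxylic acid, ester.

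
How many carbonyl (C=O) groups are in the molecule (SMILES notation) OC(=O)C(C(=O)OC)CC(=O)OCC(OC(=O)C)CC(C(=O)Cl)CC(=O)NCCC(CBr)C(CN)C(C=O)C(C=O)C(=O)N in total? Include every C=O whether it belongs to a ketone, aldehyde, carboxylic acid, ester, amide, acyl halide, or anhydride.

HOOC: carboxylic acid, 1 C=O (running total 1).
CH(COOCH3): ester, 1 C=O (running total 2).
CH2COOCH2: ester, 1 C=O (running total 3).
CH(OCOCH3): ester, 1 C=O (running total 4).
CH(COCl): acyl halide, 1 C=O (running total 5).
CH2CONHCH2: amide, 1 C=O (running total 6).
CH(CHO): aldehyde, 1 C=O (running total 7).
CH(CHO): aldehyde, 1 C=O (running total 8).
CONH2: amide, 1 C=O (running total 9).

9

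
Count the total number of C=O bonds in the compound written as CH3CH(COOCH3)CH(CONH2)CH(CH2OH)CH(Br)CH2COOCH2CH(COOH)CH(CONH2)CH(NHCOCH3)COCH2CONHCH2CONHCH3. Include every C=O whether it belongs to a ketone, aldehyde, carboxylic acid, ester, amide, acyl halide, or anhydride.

9

CH(COOCH3): ester, 1 C=O (running total 1).
CH(CONH2): amide, 1 C=O (running total 2).
CH2COOCH2: ester, 1 C=O (running total 3).
CH(COOH): carboxylic acid, 1 C=O (running total 4).
CH(CONH2): amide, 1 C=O (running total 5).
CH(NHCOCH3): amide, 1 C=O (running total 6).
CO: ketone, 1 C=O (running total 7).
CH2CONHCH2: amide, 1 C=O (running total 8).
CONHCH3: amide, 1 C=O (running total 9).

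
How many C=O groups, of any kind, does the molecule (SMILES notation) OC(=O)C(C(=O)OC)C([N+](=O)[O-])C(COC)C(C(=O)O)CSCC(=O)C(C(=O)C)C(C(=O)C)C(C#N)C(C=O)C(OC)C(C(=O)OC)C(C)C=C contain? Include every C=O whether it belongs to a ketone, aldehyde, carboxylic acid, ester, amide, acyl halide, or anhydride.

8

HOOC: carboxylic acid, 1 C=O (running total 1).
CH(COOCH3): ester, 1 C=O (running total 2).
CH(COOH): carboxylic acid, 1 C=O (running total 3).
CO: ketone, 1 C=O (running total 4).
CH(COCH3): ketone, 1 C=O (running total 5).
CH(COCH3): ketone, 1 C=O (running total 6).
CH(CHO): aldehyde, 1 C=O (running total 7).
CH(COOCH3): ester, 1 C=O (running total 8).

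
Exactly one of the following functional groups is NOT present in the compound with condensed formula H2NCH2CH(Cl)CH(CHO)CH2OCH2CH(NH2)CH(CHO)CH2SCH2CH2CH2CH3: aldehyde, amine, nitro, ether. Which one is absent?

ether: present (CH2OCH2 — C–O–C with sp³ carbons on both sides and no adjacent C=O → ether).
aldehyde: present (CH(CHO) — pendant –CHO: carbonyl C bonded to C and H → aldehyde).
amine: present (H2NCH2 — –NH2 on an sp³ carbon with no adjacent C=O → amine).
nitro: no segment matches this pattern.

nitro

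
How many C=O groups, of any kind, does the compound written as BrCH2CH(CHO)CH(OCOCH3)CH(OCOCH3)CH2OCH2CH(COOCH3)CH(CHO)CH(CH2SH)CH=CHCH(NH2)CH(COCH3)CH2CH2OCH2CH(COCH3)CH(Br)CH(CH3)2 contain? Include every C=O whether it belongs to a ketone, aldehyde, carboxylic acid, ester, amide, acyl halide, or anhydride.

7

CH(CHO): aldehyde, 1 C=O (running total 1).
CH(OCOCH3): ester, 1 C=O (running total 2).
CH(OCOCH3): ester, 1 C=O (running total 3).
CH(COOCH3): ester, 1 C=O (running total 4).
CH(CHO): aldehyde, 1 C=O (running total 5).
CH(COCH3): ketone, 1 C=O (running total 6).
CH(COCH3): ketone, 1 C=O (running total 7).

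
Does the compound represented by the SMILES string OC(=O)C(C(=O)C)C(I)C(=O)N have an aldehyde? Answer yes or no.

no

Working along the chain:
  HOOC: –COOH: carbonyl C bonded to –OH and C → carboxylic acid (the –OH is not a separate alcohol).
  CH(COCH3): pendant –COCH3: carbonyl C bonded to two carbons → ketone.
  CH(I): halogen on an sp³ carbon → alkyl halide.
  CONH2: –C(=O)NH2: carbonyl C bonded to C and to N → amide (the N is not a separate amine).
In CH(COCH3), the carbonyl carbon is bonded to two carbons, so it is a ketone, not an aldehyde. In HOOC, the carbonyl carbon bears –OH, not –H, so it is a carboxylic acid.
The groups actually present are: alkyl halide, amide, carboxylic acid, ketone.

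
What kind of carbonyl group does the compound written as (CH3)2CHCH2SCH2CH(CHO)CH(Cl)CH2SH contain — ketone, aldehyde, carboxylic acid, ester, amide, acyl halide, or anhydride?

The carbonyl is in the CH(CHO) segment: pendant –CHO: carbonyl C bonded to C and H → aldehyde.

aldehyde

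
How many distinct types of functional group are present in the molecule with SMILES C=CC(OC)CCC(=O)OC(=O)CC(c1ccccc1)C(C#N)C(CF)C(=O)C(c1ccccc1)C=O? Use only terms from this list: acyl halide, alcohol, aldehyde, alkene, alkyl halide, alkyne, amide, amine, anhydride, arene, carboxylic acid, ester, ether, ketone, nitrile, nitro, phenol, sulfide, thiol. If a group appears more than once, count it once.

C=C double bond → alkene.
pendant –OCH3: C–O–C with sp³ C, no adjacent C=O → ether.
two acyl groups sharing one oxygen, –C(=O)–O–C(=O)– → anhydride.
pendant –C6H5: benzene ring → arene.
pendant –C≡N: nitrile.
pendant –CH2X: halogen on sp³ carbon → alkyl halide.
–C(=O)– with carbon on both sides → ketone.
pendant –C6H5: benzene ring → arene.
terminal –CHO: carbonyl C bonded to H and C → aldehyde.
Distinct types present: aldehyde, alkene, alkyl halide, anhydride, arene, ether, ketone, nitrile.

8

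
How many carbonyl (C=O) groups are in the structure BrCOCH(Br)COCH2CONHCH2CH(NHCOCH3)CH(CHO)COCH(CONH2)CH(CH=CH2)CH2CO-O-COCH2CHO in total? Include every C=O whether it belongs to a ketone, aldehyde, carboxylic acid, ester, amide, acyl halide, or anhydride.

10

BrCO: acyl halide, 1 C=O (running total 1).
CO: ketone, 1 C=O (running total 2).
CH2CONHCH2: amide, 1 C=O (running total 3).
CH(NHCOCH3): amide, 1 C=O (running total 4).
CH(CHO): aldehyde, 1 C=O (running total 5).
CO: ketone, 1 C=O (running total 6).
CH(CONH2): amide, 1 C=O (running total 7).
CH2CO-O-COCH2: anhydride, 2 C=O (running total 9).
CHO: aldehyde, 1 C=O (running total 10).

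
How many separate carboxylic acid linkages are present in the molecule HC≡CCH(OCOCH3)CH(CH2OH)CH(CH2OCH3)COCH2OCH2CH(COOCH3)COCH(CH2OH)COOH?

C≡C triple bond → alkyne.
pendant –OC(=O)CH3: an acyloxy group → ester.
pendant –CH2OH on an sp³ backbone C → alcohol.
pendant –CH2OCH3: C–O–C linkage → ether.
–C(=O)– with carbon on both sides → ketone.
C–O–C with sp³ carbons on both sides and no adjacent C=O → ether.
pendant –COOCH3: carbonyl C bonded to C and –OCH3 → ester.
–C(=O)– with carbon on both sides → ketone.
pendant –CH2OH on an sp³ backbone C → alcohol.
–COOH: carbonyl C bonded to –OH and C → carboxylic acid (the –OH is not a separate alcohol).
Carboxylic acid appears at: COOH → 1.

1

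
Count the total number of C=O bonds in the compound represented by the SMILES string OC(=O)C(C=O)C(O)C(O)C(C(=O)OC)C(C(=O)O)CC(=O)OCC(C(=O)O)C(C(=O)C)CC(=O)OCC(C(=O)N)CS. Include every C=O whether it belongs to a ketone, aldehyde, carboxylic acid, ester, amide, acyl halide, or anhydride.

HOOC: carboxylic acid, 1 C=O (running total 1).
CH(CHO): aldehyde, 1 C=O (running total 2).
CH(COOCH3): ester, 1 C=O (running total 3).
CH(COOH): carboxylic acid, 1 C=O (running total 4).
CH2COOCH2: ester, 1 C=O (running total 5).
CH(COOH): carboxylic acid, 1 C=O (running total 6).
CH(COCH3): ketone, 1 C=O (running total 7).
CH2COOCH2: ester, 1 C=O (running total 8).
CH(CONH2): amide, 1 C=O (running total 9).

9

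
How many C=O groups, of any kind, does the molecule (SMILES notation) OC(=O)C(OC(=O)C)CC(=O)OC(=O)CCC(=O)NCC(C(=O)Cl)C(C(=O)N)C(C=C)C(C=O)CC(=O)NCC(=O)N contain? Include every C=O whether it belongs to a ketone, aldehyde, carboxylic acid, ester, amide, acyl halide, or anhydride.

HOOC: carboxylic acid, 1 C=O (running total 1).
CH(OCOCH3): ester, 1 C=O (running total 2).
CH2CO-O-COCH2: anhydride, 2 C=O (running total 4).
CH2CONHCH2: amide, 1 C=O (running total 5).
CH(COCl): acyl halide, 1 C=O (running total 6).
CH(CONH2): amide, 1 C=O (running total 7).
CH(CHO): aldehyde, 1 C=O (running total 8).
CH2CONHCH2: amide, 1 C=O (running total 9).
CONH2: amide, 1 C=O (running total 10).

10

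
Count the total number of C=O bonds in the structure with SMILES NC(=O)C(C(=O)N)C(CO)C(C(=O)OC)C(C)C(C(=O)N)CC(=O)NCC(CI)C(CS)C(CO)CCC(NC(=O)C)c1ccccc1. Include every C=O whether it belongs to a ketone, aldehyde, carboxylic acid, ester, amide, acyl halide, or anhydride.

H2NCO: amide, 1 C=O (running total 1).
CH(CONH2): amide, 1 C=O (running total 2).
CH(COOCH3): ester, 1 C=O (running total 3).
CH(CONH2): amide, 1 C=O (running total 4).
CH2CONHCH2: amide, 1 C=O (running total 5).
CH(NHCOCH3): amide, 1 C=O (running total 6).

6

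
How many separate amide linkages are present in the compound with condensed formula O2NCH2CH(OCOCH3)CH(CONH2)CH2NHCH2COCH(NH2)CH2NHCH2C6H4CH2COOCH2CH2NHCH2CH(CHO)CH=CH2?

1

Working along the chain:
  O2NCH2: –NO2 on carbon → nitro group.
  CH(OCOCH3): pendant –OC(=O)CH3: an acyloxy group → ester.
  CH(CONH2): pendant –CONH2: carbonyl C bonded to C and N → amide.
  CH2NHCH2: C–N–C with sp³ carbons and no adjacent C=O → amine (secondary).
  CO: –C(=O)– with carbon on both sides → ketone.
  CH(NH2): –NH2 on an sp³ carbon with no adjacent C=O → amine.
  CH2NHCH2: C–N–C with sp³ carbons and no adjacent C=O → amine (secondary).
  C6H4: para-disubstituted benzene ring → arene.
  CH2COOCH2: –C(=O)–O–C with C on the carbonyl side → ester.
  CH2NHCH2: C–N–C with sp³ carbons and no adjacent C=O → amine (secondary).
  CH(CHO): pendant –CHO: carbonyl C bonded to C and H → aldehyde.
  CH=CH2: C=C double bond → alkene.
Amide appears at: CH(CONH2) → 1.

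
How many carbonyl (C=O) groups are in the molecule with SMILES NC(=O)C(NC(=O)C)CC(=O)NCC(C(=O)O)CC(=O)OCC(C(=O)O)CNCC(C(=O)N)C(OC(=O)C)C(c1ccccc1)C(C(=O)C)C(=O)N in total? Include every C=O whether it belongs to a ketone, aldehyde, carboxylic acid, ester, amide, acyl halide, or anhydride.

H2NCO: amide, 1 C=O (running total 1).
CH(NHCOCH3): amide, 1 C=O (running total 2).
CH2CONHCH2: amide, 1 C=O (running total 3).
CH(COOH): carboxylic acid, 1 C=O (running total 4).
CH2COOCH2: ester, 1 C=O (running total 5).
CH(COOH): carboxylic acid, 1 C=O (running total 6).
CH(CONH2): amide, 1 C=O (running total 7).
CH(OCOCH3): ester, 1 C=O (running total 8).
CH(COCH3): ketone, 1 C=O (running total 9).
CONH2: amide, 1 C=O (running total 10).

10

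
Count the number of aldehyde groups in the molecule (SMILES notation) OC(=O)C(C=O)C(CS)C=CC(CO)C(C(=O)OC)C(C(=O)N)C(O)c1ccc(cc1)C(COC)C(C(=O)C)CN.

–COOH: carbonyl C bonded to –OH and C → carboxylic acid (the –OH is not a separate alcohol).
pendant –CHO: carbonyl C bonded to C and H → aldehyde.
pendant –CH2SH → thiol.
C=C double bond → alkene.
pendant –CH2OH on an sp³ backbone C → alcohol.
pendant –COOCH3: carbonyl C bonded to C and –OCH3 → ester.
pendant –CONH2: carbonyl C bonded to C and N → amide.
–OH on an sp³ carbon → alcohol (secondary).
para-disubstituted benzene ring → arene.
pendant –CH2OCH3: C–O–C linkage → ether.
pendant –COCH3: carbonyl C bonded to two carbons → ketone.
–NH2 on an sp³ carbon with no adjacent C=O → amine.
Aldehyde appears at: CH(CHO) → 1.

1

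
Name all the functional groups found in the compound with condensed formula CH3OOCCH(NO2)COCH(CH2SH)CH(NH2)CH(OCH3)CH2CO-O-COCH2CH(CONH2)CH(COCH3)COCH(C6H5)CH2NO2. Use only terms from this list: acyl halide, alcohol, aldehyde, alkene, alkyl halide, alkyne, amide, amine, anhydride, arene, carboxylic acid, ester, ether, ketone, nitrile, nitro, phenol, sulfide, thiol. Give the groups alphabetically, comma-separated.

amide, amine, anhydride, arene, ester, ether, ketone, nitro, thiol

Working along the chain:
  CH3OOC: CH3O–C(=O)–: carbonyl C bonded to C and to –OCH3 → ester (not ketone + ether).
  CH(NO2): –NO2 on an sp³ carbon → nitro (the N=O is not a carbonyl).
  CO: –C(=O)– with carbon on both sides → ketone.
  CH(CH2SH): pendant –CH2SH → thiol.
  CH(NH2): –NH2 on an sp³ carbon with no adjacent C=O → amine.
  CH(OCH3): pendant –OCH3: C–O–C with sp³ C, no adjacent C=O → ether.
  CH2CO-O-COCH2: two acyl groups sharing one oxygen, –C(=O)–O–C(=O)– → anhydride.
  CH(CONH2): pendant –CONH2: carbonyl C bonded to C and N → amide.
  CH(COCH3): pendant –COCH3: carbonyl C bonded to two carbons → ketone.
  CO: –C(=O)– with carbon on both sides → ketone.
  CH(C6H5): pendant –C6H5: benzene ring → arene.
  CH2NO2: –NO2 on carbon → nitro group.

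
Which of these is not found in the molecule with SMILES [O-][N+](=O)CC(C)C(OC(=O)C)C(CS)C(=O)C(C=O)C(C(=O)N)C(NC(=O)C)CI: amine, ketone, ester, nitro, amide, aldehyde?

amine

ketone: present (CO — –C(=O)– with carbon on both sides → ketone).
amide: present (CH(CONH2) — pendant –CONH2: carbonyl C bonded to C and N → amide).
nitro: present (O2NCH2 — –NO2 on carbon → nitro group).
aldehyde: present (CH(CHO) — pendant –CHO: carbonyl C bonded to C and H → aldehyde).
ester: present (CH(OCOCH3) — pendant –OC(=O)CH3: an acyloxy group → ester).
amine: absent. In each of CH(CONH2) and CH(NHCOCH3), the nitrogen is bonded directly to a carbonyl carbon, making it part of an amide, not a free amine.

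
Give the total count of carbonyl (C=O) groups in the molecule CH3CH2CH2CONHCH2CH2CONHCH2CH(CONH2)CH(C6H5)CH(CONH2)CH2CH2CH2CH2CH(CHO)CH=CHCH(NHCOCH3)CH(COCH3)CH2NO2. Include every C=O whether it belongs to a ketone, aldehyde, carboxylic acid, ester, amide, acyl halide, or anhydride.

7

CH2CONHCH2: amide, 1 C=O (running total 1).
CH2CONHCH2: amide, 1 C=O (running total 2).
CH(CONH2): amide, 1 C=O (running total 3).
CH(CONH2): amide, 1 C=O (running total 4).
CH(CHO): aldehyde, 1 C=O (running total 5).
CH(NHCOCH3): amide, 1 C=O (running total 6).
CH(COCH3): ketone, 1 C=O (running total 7).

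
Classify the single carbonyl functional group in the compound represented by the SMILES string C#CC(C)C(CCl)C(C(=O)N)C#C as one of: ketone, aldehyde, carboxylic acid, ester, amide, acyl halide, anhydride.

The carbonyl is in the CH(CONH2) segment: pendant –CONH2: carbonyl C bonded to C and N → amide.

amide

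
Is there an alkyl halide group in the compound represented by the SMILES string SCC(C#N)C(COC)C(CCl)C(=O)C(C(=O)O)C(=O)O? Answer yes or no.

Taking each segment in turn:
  HSCH2: –SH on an sp³ carbon → thiol.
  CH(CN): pendant –C≡N: nitrile.
  CH(CH2OCH3): pendant –CH2OCH3: C–O–C linkage → ether.
  CH(CH2Cl): pendant –CH2X: halogen on sp³ carbon → alkyl halide.
  CO: –C(=O)– with carbon on both sides → ketone.
  CH(COOH): pendant –COOH: carbonyl C bonded to C and –OH → carboxylic acid.
  COOH: –COOH: carbonyl C bonded to –OH and C → carboxylic acid (the –OH is not a separate alcohol).
The CH(CH2Cl) segment supplies the alkyl halide: pendant –CH2X: halogen on sp³ carbon → alkyl halide.

yes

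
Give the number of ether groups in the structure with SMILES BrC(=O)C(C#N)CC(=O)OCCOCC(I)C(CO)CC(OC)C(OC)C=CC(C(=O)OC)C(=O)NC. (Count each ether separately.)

3

Working along the chain:
  BrCO: –C(=O)Br: carbonyl C bonded to C and to a halogen → acyl halide (not alkyl halide).
  CH(CN): pendant –C≡N: nitrile.
  CH2COOCH2: –C(=O)–O–C with C on the carbonyl side → ester.
  CH2OCH2: C–O–C with sp³ carbons on both sides and no adjacent C=O → ether.
  CH(I): halogen on an sp³ carbon → alkyl halide.
  CH(CH2OH): pendant –CH2OH on an sp³ backbone C → alcohol.
  CH(OCH3): pendant –OCH3: C–O–C with sp³ C, no adjacent C=O → ether.
  CH(OCH3): pendant –OCH3: C–O–C with sp³ C, no adjacent C=O → ether.
  CH=CH: C=C double bond → alkene.
  CH(COOCH3): pendant –COOCH3: carbonyl C bonded to C and –OCH3 → ester.
  CONHCH3: –C(=O)NHCH3: carbonyl C bonded to C and to N → amide (the N is not an amine).
Ether appears at: CH2OCH2, CH(OCH3), CH(OCH3) → 3.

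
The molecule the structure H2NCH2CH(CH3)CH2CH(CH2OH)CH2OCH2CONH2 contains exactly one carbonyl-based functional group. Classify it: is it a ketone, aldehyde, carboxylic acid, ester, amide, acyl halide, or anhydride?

amide

The carbonyl is in the CONH2 segment: –C(=O)NH2: carbonyl C bonded to C and to N → amide (the N is not a separate amine).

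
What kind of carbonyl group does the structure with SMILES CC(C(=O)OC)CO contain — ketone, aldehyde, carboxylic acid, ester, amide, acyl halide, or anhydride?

The carbonyl is in the CH(COOCH3) segment: pendant –COOCH3: carbonyl C bonded to C and –OCH3 → ester.

ester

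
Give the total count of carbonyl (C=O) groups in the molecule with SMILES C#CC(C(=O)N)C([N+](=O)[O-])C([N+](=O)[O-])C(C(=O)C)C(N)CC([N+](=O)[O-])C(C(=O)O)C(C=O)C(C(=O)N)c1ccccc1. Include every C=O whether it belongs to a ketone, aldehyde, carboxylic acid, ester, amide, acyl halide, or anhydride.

5

CH(CONH2): amide, 1 C=O (running total 1).
CH(COCH3): ketone, 1 C=O (running total 2).
CH(COOH): carboxylic acid, 1 C=O (running total 3).
CH(CHO): aldehyde, 1 C=O (running total 4).
CH(CONH2): amide, 1 C=O (running total 5).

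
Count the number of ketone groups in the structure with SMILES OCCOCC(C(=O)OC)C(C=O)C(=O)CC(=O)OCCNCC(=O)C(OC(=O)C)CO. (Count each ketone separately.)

HO– on an sp³ carbon → alcohol.
C–O–C with sp³ carbons on both sides and no adjacent C=O → ether.
pendant –COOCH3: carbonyl C bonded to C and –OCH3 → ester.
pendant –CHO: carbonyl C bonded to C and H → aldehyde.
–C(=O)– with carbon on both sides → ketone.
–C(=O)–O–C with C on the carbonyl side → ester.
C–N–C with sp³ carbons and no adjacent C=O → amine (secondary).
–C(=O)– with carbon on both sides → ketone.
pendant –OC(=O)CH3: an acyloxy group → ester.
–OH on an sp³ carbon → alcohol.
Ketone appears at: CO, CO → 2.

2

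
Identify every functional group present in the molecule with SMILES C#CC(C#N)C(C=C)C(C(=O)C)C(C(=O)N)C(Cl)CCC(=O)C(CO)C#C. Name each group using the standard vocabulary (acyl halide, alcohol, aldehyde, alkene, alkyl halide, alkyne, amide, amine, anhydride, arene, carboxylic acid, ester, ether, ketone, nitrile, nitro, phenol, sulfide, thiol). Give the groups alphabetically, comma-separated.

alcohol, alkene, alkyl halide, alkyne, amide, ketone, nitrile

Taking each segment in turn:
  HC≡C: C≡C triple bond → alkyne.
  CH(CN): pendant –C≡N: nitrile.
  CH(CH=CH2): pendant –CH=CH2: C=C double bond → alkene.
  CH(COCH3): pendant –COCH3: carbonyl C bonded to two carbons → ketone.
  CH(CONH2): pendant –CONH2: carbonyl C bonded to C and N → amide.
  CH(Cl): halogen on an sp³ carbon → alkyl halide.
  CO: –C(=O)– with carbon on both sides → ketone.
  CH(CH2OH): pendant –CH2OH on an sp³ backbone C → alcohol.
  C≡CH: C≡C triple bond → alkyne.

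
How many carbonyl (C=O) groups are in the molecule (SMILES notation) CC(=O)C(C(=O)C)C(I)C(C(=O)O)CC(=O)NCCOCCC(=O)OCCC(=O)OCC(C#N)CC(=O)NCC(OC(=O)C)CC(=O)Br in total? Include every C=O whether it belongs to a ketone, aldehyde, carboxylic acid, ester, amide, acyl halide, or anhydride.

9

CO: ketone, 1 C=O (running total 1).
CH(COCH3): ketone, 1 C=O (running total 2).
CH(COOH): carboxylic acid, 1 C=O (running total 3).
CH2CONHCH2: amide, 1 C=O (running total 4).
CH2COOCH2: ester, 1 C=O (running total 5).
CH2COOCH2: ester, 1 C=O (running total 6).
CH2CONHCH2: amide, 1 C=O (running total 7).
CH(OCOCH3): ester, 1 C=O (running total 8).
COBr: acyl halide, 1 C=O (running total 9).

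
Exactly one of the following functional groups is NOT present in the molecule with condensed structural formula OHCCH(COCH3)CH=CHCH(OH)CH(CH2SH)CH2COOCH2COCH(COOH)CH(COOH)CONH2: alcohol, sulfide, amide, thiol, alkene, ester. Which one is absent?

amide: present (CONH2 — –C(=O)NH2: carbonyl C bonded to C and to N → amide (the N is not a separate amine)).
thiol: present (CH(CH2SH) — pendant –CH2SH → thiol).
ester: present (CH2COOCH2 — –C(=O)–O–C with C on the carbonyl side → ester).
alcohol: present (CH(OH) — –OH on an sp³ carbon → alcohol (secondary)).
alkene: present (CH=CH — C=C double bond → alkene).
sulfide: no segment matches this pattern.

sulfide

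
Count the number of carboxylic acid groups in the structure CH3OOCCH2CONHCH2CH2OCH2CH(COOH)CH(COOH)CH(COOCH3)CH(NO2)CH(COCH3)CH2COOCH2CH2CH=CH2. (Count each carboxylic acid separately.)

CH3O–C(=O)–: carbonyl C bonded to C and to –OCH3 → ester (not ketone + ether).
–C(=O)–N– linkage → amide (the N is not an amine).
C–O–C with sp³ carbons on both sides and no adjacent C=O → ether.
pendant –COOH: carbonyl C bonded to C and –OH → carboxylic acid.
pendant –COOH: carbonyl C bonded to C and –OH → carboxylic acid.
pendant –COOCH3: carbonyl C bonded to C and –OCH3 → ester.
–NO2 on an sp³ carbon → nitro (the N=O is not a carbonyl).
pendant –COCH3: carbonyl C bonded to two carbons → ketone.
–C(=O)–O–C with C on the carbonyl side → ester.
C=C double bond → alkene.
Carboxylic acid appears at: CH(COOH), CH(COOH) → 2.

2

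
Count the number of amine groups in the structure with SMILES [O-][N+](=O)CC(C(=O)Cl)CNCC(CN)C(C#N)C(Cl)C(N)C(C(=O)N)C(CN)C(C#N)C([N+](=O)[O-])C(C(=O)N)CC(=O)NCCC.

4

Taking each segment in turn:
  O2NCH2: –NO2 on carbon → nitro group.
  CH(COCl): pendant –C(=O)X: carbonyl C bonded to C and halogen → acyl halide.
  CH2NHCH2: C–N–C with sp³ carbons and no adjacent C=O → amine (secondary).
  CH(CH2NH2): pendant –CH2NH2: N on sp³ C, no adjacent C=O → amine.
  CH(CN): pendant –C≡N: nitrile.
  CH(Cl): halogen on an sp³ carbon → alkyl halide.
  CH(NH2): –NH2 on an sp³ carbon with no adjacent C=O → amine.
  CH(CONH2): pendant –CONH2: carbonyl C bonded to C and N → amide.
  CH(CH2NH2): pendant –CH2NH2: N on sp³ C, no adjacent C=O → amine.
  CH(CN): pendant –C≡N: nitrile.
  CH(NO2): –NO2 on an sp³ carbon → nitro (the N=O is not a carbonyl).
  CH(CONH2): pendant –CONH2: carbonyl C bonded to C and N → amide.
  CH2CONHCH2: –C(=O)–N– linkage → amide (the N is not an amine).
Amine appears at: CH2NHCH2, CH(CH2NH2), CH(NH2), CH(CH2NH2) → 4.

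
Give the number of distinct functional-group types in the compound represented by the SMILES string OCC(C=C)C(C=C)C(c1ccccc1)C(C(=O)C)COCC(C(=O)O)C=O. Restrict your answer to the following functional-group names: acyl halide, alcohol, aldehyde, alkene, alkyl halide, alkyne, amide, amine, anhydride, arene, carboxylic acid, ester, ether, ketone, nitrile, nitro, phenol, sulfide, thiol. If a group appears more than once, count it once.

Reading the structure from left to right:
  HOCH2: HO– on an sp³ carbon → alcohol.
  CH(CH=CH2): pendant –CH=CH2: C=C double bond → alkene.
  CH(CH=CH2): pendant –CH=CH2: C=C double bond → alkene.
  CH(C6H5): pendant –C6H5: benzene ring → arene.
  CH(COCH3): pendant –COCH3: carbonyl C bonded to two carbons → ketone.
  CH2OCH2: C–O–C with sp³ carbons on both sides and no adjacent C=O → ether.
  CH(COOH): pendant –COOH: carbonyl C bonded to C and –OH → carboxylic acid.
  CHO: terminal –CHO: carbonyl C bonded to H and C → aldehyde.
Distinct types present: alcohol, aldehyde, alkene, arene, carboxylic acid, ether, ketone.

7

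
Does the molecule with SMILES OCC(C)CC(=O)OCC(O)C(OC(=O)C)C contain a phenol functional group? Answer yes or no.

HO– on an sp³ carbon → alcohol.
–C(=O)–O–C with C on the carbonyl side → ester.
–OH on an sp³ carbon → alcohol (secondary).
pendant –OC(=O)CH3: an acyloxy group → ester.
In each of HOCH2 and CH(OH), the –OH is on an sp³ carbon, not on an aromatic ring, so it is an alcohol.
The groups actually present are: alcohol, ester.

no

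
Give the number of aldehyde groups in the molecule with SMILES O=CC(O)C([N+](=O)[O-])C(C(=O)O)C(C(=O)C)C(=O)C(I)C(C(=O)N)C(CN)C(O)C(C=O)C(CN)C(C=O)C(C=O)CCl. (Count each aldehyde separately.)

terminal –CHO: carbonyl C bonded to H and C → aldehyde.
–OH on an sp³ carbon → alcohol (secondary).
–NO2 on an sp³ carbon → nitro (the N=O is not a carbonyl).
pendant –COOH: carbonyl C bonded to C and –OH → carboxylic acid.
pendant –COCH3: carbonyl C bonded to two carbons → ketone.
–C(=O)– with carbon on both sides → ketone.
halogen on an sp³ carbon → alkyl halide.
pendant –CONH2: carbonyl C bonded to C and N → amide.
pendant –CH2NH2: N on sp³ C, no adjacent C=O → amine.
–OH on an sp³ carbon → alcohol (secondary).
pendant –CHO: carbonyl C bonded to C and H → aldehyde.
pendant –CH2NH2: N on sp³ C, no adjacent C=O → amine.
pendant –CHO: carbonyl C bonded to C and H → aldehyde.
pendant –CHO: carbonyl C bonded to C and H → aldehyde.
halogen on an sp³ carbon → alkyl halide.
Aldehyde appears at: OHC, CH(CHO), CH(CHO), CH(CHO) → 4.

4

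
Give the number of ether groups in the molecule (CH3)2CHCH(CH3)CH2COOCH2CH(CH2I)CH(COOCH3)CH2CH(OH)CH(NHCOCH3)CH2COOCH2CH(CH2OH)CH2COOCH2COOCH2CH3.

0

Reading the structure from left to right:
  CH2COOCH2: –C(=O)–O–C with C on the carbonyl side → ester.
  CH(CH2I): pendant –CH2X: halogen on sp³ carbon → alkyl halide.
  CH(COOCH3): pendant –COOCH3: carbonyl C bonded to C and –OCH3 → ester.
  CH(OH): –OH on an sp³ carbon → alcohol (secondary).
  CH(NHCOCH3): pendant –NHC(=O)CH3: N bonded to a carbonyl → amide (not amine).
  CH2COOCH2: –C(=O)–O–C with C on the carbonyl side → ester.
  CH(CH2OH): pendant –CH2OH on an sp³ backbone C → alcohol.
  CH2COOCH2: –C(=O)–O–C with C on the carbonyl side → ester.
  COOCH2CH3: –C(=O)OCH2CH3: carbonyl C bonded to C and to –OEt → ester.
No segment is a ether: CH2COOCH2 is ester, not ether; CH(COOCH3) is ester, not ether; CH(OH) is alcohol, not ether. → 0.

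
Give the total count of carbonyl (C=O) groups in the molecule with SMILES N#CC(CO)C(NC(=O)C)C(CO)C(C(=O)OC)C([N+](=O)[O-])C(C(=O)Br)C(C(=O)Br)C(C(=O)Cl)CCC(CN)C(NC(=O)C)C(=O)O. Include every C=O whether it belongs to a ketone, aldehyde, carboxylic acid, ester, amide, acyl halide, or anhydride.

CH(NHCOCH3): amide, 1 C=O (running total 1).
CH(COOCH3): ester, 1 C=O (running total 2).
CH(COBr): acyl halide, 1 C=O (running total 3).
CH(COBr): acyl halide, 1 C=O (running total 4).
CH(COCl): acyl halide, 1 C=O (running total 5).
CH(NHCOCH3): amide, 1 C=O (running total 6).
COOH: carboxylic acid, 1 C=O (running total 7).

7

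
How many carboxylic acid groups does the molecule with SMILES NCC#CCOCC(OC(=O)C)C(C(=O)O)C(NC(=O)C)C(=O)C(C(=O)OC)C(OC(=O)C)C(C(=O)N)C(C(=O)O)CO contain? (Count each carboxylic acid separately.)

2

Working along the chain:
  H2NCH2: –NH2 on an sp³ carbon with no adjacent C=O → amine.
  C≡C: C≡C triple bond → alkyne.
  CH2OCH2: C–O–C with sp³ carbons on both sides and no adjacent C=O → ether.
  CH(OCOCH3): pendant –OC(=O)CH3: an acyloxy group → ester.
  CH(COOH): pendant –COOH: carbonyl C bonded to C and –OH → carboxylic acid.
  CH(NHCOCH3): pendant –NHC(=O)CH3: N bonded to a carbonyl → amide (not amine).
  CO: –C(=O)– with carbon on both sides → ketone.
  CH(COOCH3): pendant –COOCH3: carbonyl C bonded to C and –OCH3 → ester.
  CH(OCOCH3): pendant –OC(=O)CH3: an acyloxy group → ester.
  CH(CONH2): pendant –CONH2: carbonyl C bonded to C and N → amide.
  CH(COOH): pendant –COOH: carbonyl C bonded to C and –OH → carboxylic acid.
  CH2OH: –OH on an sp³ carbon → alcohol.
Carboxylic acid appears at: CH(COOH), CH(COOH) → 2.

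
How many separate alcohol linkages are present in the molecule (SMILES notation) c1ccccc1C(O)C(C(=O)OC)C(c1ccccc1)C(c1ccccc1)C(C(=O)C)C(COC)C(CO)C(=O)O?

2

C6H5– phenyl ring → arene.
–OH on an sp³ carbon → alcohol (secondary).
pendant –COOCH3: carbonyl C bonded to C and –OCH3 → ester.
pendant –C6H5: benzene ring → arene.
pendant –C6H5: benzene ring → arene.
pendant –COCH3: carbonyl C bonded to two carbons → ketone.
pendant –CH2OCH3: C–O–C linkage → ether.
pendant –CH2OH on an sp³ backbone C → alcohol.
–COOH: carbonyl C bonded to –OH and C → carboxylic acid (the –OH is not a separate alcohol).
Alcohol appears at: CH(OH), CH(CH2OH) → 2.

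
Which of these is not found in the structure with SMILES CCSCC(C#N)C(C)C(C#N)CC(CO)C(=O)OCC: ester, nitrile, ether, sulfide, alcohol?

ether

nitrile: present (CH(CN) — pendant –C≡N: nitrile).
sulfide: present (CH2SCH2 — C–S–C linkage → sulfide (thioether)).
ester: present (COOCH2CH3 — –C(=O)OCH2CH3: carbonyl C bonded to C and to –OEt → ester).
alcohol: present (CH(CH2OH) — pendant –CH2OH on an sp³ backbone C → alcohol).
ether: absent. In COOCH2CH3, the C–O–C oxygen is adjacent to a C=O, so it belongs to an ester, not an ether.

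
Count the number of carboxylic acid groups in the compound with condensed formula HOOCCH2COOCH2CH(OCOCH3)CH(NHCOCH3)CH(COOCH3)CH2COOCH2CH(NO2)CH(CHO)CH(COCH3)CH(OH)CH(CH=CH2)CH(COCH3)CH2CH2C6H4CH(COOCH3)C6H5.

Working along the chain:
  HOOC: –COOH: carbonyl C bonded to –OH and C → carboxylic acid (the –OH is not a separate alcohol).
  CH2COOCH2: –C(=O)–O–C with C on the carbonyl side → ester.
  CH(OCOCH3): pendant –OC(=O)CH3: an acyloxy group → ester.
  CH(NHCOCH3): pendant –NHC(=O)CH3: N bonded to a carbonyl → amide (not amine).
  CH(COOCH3): pendant –COOCH3: carbonyl C bonded to C and –OCH3 → ester.
  CH2COOCH2: –C(=O)–O–C with C on the carbonyl side → ester.
  CH(NO2): –NO2 on an sp³ carbon → nitro (the N=O is not a carbonyl).
  CH(CHO): pendant –CHO: carbonyl C bonded to C and H → aldehyde.
  CH(COCH3): pendant –COCH3: carbonyl C bonded to two carbons → ketone.
  CH(OH): –OH on an sp³ carbon → alcohol (secondary).
  CH(CH=CH2): pendant –CH=CH2: C=C double bond → alkene.
  CH(COCH3): pendant –COCH3: carbonyl C bonded to two carbons → ketone.
  C6H4: para-disubstituted benzene ring → arene.
  CH(COOCH3): pendant –COOCH3: carbonyl C bonded to C and –OCH3 → ester.
  C6H5: –C6H5 phenyl ring → arene.
Carboxylic acid appears at: HOOC → 1.

1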